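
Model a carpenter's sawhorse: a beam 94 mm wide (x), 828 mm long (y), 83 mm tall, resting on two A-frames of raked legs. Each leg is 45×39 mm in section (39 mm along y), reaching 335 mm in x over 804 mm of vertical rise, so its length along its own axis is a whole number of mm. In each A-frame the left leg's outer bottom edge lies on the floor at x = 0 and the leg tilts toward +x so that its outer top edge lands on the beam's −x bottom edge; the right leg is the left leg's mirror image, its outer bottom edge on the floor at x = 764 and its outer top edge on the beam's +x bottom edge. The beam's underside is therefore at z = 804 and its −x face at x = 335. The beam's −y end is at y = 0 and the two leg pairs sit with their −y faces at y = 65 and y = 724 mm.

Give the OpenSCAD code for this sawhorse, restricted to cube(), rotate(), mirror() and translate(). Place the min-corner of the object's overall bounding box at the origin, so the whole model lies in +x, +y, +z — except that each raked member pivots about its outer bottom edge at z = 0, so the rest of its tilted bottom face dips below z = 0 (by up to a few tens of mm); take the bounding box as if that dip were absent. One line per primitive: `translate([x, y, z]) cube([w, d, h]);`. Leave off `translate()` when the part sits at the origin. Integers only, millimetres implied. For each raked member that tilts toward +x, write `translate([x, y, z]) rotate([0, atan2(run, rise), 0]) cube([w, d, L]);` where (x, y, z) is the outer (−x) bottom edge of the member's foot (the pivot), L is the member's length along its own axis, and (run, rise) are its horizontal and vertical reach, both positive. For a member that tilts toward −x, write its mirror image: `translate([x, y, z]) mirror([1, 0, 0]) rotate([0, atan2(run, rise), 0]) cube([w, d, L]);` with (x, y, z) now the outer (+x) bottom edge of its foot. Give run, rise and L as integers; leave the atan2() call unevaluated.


// leg length = √(335² + 804²) = 871
// right-leg outer foot x = 2·335 + 94 = 764
// beam min-corner = (335, 0, 804)
translate([335, 0, 804]) cube([94, 828, 83]);
translate([0, 65, 0]) rotate([0, atan2(335, 804), 0]) cube([45, 39, 871]);
translate([764, 65, 0]) mirror([1, 0, 0]) rotate([0, atan2(335, 804), 0]) cube([45, 39, 871]);
translate([0, 724, 0]) rotate([0, atan2(335, 804), 0]) cube([45, 39, 871]);
translate([764, 724, 0]) mirror([1, 0, 0]) rotate([0, atan2(335, 804), 0]) cube([45, 39, 871]);


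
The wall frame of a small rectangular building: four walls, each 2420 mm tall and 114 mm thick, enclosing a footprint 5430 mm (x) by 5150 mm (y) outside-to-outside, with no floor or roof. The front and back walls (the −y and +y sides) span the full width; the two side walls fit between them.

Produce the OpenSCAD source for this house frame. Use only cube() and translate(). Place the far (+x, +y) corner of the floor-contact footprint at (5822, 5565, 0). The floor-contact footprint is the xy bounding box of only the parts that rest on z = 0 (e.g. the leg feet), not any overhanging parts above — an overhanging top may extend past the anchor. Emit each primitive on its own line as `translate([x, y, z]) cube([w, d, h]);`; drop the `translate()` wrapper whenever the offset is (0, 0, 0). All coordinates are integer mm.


translate([392, 415, 0]) cube([5430, 114, 2420]);
translate([392, 5451, 0]) cube([5430, 114, 2420]);
translate([392, 529, 0]) cube([114, 4922, 2420]);
translate([5708, 529, 0]) cube([114, 4922, 2420]);


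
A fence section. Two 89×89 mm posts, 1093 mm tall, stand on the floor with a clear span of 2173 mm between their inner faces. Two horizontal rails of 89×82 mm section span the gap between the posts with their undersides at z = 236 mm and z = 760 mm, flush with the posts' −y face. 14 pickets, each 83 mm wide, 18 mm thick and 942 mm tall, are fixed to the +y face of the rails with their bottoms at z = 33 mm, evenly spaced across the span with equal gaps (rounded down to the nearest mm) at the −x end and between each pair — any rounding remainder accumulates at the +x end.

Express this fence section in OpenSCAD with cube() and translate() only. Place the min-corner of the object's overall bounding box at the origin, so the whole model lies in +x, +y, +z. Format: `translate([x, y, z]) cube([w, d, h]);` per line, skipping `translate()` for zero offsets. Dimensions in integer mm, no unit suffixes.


cube([89, 89, 1093]);
translate([2262, 0, 0]) cube([89, 89, 1093]);
translate([89, 0, 236]) cube([2173, 89, 82]);
translate([89, 0, 760]) cube([2173, 89, 82]);
translate([156, 89, 33]) cube([83, 18, 942]);
translate([306, 89, 33]) cube([83, 18, 942]);
translate([456, 89, 33]) cube([83, 18, 942]);
translate([606, 89, 33]) cube([83, 18, 942]);
translate([756, 89, 33]) cube([83, 18, 942]);
translate([906, 89, 33]) cube([83, 18, 942]);
translate([1056, 89, 33]) cube([83, 18, 942]);
translate([1206, 89, 33]) cube([83, 18, 942]);
translate([1356, 89, 33]) cube([83, 18, 942]);
translate([1506, 89, 33]) cube([83, 18, 942]);
translate([1656, 89, 33]) cube([83, 18, 942]);
translate([1806, 89, 33]) cube([83, 18, 942]);
translate([1956, 89, 33]) cube([83, 18, 942]);
translate([2106, 89, 33]) cube([83, 18, 942]);


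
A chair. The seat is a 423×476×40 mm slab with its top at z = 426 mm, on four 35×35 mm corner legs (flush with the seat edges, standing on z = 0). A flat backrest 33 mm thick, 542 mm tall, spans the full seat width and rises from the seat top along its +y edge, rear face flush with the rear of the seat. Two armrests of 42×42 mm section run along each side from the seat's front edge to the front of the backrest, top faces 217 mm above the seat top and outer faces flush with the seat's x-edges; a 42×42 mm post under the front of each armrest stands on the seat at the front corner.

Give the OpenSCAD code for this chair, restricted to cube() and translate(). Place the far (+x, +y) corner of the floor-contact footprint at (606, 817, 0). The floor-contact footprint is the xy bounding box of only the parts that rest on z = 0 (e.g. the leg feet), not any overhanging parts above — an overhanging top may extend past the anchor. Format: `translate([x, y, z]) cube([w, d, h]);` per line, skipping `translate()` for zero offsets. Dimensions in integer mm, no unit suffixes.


translate([183, 341, 386]) cube([423, 476, 40]);
translate([183, 341, 0]) cube([35, 35, 386]);
translate([571, 341, 0]) cube([35, 35, 386]);
translate([183, 782, 0]) cube([35, 35, 386]);
translate([571, 782, 0]) cube([35, 35, 386]);
translate([183, 784, 426]) cube([423, 33, 542]);
translate([183, 341, 601]) cube([42, 443, 42]);
translate([564, 341, 601]) cube([42, 443, 42]);
translate([183, 341, 426]) cube([42, 42, 175]);
translate([564, 341, 426]) cube([42, 42, 175]);


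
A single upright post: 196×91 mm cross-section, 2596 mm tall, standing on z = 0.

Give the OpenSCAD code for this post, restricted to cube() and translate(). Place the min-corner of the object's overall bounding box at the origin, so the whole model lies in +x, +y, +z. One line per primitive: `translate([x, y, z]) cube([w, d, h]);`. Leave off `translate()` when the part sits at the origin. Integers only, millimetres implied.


cube([196, 91, 2596]);


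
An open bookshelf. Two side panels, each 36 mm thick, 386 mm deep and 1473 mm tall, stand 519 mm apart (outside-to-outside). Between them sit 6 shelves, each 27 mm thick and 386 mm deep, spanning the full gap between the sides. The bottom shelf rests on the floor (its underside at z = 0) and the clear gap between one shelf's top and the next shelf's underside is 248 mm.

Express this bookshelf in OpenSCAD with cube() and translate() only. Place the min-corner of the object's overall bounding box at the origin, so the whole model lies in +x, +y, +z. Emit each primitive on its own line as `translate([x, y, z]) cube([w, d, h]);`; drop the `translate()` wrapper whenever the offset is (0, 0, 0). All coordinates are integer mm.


cube([36, 386, 1473]);
translate([483, 0, 0]) cube([36, 386, 1473]);
translate([36, 0, 0]) cube([447, 386, 27]);
translate([36, 0, 275]) cube([447, 386, 27]);
translate([36, 0, 550]) cube([447, 386, 27]);
translate([36, 0, 825]) cube([447, 386, 27]);
translate([36, 0, 1100]) cube([447, 386, 27]);
translate([36, 0, 1375]) cube([447, 386, 27]);


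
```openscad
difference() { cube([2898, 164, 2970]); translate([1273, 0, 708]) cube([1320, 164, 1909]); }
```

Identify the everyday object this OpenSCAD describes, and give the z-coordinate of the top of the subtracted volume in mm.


A wall with a window opening. The window head height is 2617 mm.

A wall with a rectangular opening subtracted — a window. Sill at z = 708, opening 1909 mm tall, so the head is at 708 + 1909 = 2617 mm.


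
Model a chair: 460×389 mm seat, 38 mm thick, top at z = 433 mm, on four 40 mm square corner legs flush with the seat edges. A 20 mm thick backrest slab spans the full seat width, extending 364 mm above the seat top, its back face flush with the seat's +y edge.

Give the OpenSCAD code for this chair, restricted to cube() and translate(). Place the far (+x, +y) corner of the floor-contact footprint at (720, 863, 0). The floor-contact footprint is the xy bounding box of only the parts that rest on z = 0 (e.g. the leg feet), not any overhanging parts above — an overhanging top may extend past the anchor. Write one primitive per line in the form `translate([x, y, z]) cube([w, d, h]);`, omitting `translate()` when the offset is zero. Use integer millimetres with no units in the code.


// leg_h = 433 - 38 = 395
translate([260, 474, 395]) cube([460, 389, 38]);
translate([260, 474, 0]) cube([40, 40, 395]);
translate([680, 474, 0]) cube([40, 40, 395]);
translate([260, 823, 0]) cube([40, 40, 395]);
translate([680, 823, 0]) cube([40, 40, 395]);
translate([260, 843, 433]) cube([460, 20, 364]);


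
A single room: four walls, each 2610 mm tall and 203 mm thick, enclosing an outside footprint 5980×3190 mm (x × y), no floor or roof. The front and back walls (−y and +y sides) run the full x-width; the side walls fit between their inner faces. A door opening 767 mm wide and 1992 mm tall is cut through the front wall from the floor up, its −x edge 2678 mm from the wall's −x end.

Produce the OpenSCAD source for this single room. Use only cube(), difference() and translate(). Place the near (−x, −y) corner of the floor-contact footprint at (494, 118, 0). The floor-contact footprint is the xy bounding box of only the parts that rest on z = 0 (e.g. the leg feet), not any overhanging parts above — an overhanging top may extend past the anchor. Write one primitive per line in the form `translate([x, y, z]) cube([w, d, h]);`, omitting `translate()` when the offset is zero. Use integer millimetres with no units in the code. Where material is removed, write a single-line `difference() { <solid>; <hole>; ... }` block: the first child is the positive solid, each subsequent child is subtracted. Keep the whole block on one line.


difference() { translate([494, 118, 0]) cube([5980, 203, 2610]); translate([3172, 118, 0]) cube([767, 203, 1992]); }
translate([494, 3105, 0]) cube([5980, 203, 2610]);
translate([494, 321, 0]) cube([203, 2784, 2610]);
translate([6271, 321, 0]) cube([203, 2784, 2610]);


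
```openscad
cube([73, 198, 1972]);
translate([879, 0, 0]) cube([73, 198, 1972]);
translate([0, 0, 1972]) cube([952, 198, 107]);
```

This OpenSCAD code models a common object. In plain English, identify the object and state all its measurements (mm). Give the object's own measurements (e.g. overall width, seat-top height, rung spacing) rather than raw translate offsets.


A door frame. The clear opening is 806 mm wide and 1972 mm high. Two 73 mm wide jambs, 198 mm deep, stand either side of the opening from the floor to the top of the opening. A 107 mm thick head sits across the top of both jambs, spanning the full outside width of the frame.


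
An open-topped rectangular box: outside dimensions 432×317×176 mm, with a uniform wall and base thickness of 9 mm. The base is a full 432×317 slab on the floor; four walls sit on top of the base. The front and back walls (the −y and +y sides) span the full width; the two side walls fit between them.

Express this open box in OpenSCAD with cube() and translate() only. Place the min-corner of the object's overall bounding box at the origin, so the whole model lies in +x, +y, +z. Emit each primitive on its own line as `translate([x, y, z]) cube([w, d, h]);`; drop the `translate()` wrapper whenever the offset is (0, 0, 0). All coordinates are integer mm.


cube([432, 317, 9]);
translate([0, 0, 9]) cube([432, 9, 167]);
translate([0, 308, 9]) cube([432, 9, 167]);
translate([0, 9, 9]) cube([9, 299, 167]);
translate([423, 9, 9]) cube([9, 299, 167]);


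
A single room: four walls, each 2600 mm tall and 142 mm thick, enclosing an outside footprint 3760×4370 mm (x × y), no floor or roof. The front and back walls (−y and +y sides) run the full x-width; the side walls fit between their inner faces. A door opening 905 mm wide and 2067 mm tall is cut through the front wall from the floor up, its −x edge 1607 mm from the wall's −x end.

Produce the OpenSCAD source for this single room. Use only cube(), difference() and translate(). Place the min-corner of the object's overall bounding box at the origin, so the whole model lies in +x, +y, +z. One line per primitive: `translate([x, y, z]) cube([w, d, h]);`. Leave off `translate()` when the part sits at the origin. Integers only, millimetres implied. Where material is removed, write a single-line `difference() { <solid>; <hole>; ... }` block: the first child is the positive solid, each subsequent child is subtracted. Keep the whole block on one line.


difference() { cube([3760, 142, 2600]); translate([1607, 0, 0]) cube([905, 142, 2067]); }
translate([0, 4228, 0]) cube([3760, 142, 2600]);
translate([0, 142, 0]) cube([142, 4086, 2600]);
translate([3618, 142, 0]) cube([142, 4086, 2600]);


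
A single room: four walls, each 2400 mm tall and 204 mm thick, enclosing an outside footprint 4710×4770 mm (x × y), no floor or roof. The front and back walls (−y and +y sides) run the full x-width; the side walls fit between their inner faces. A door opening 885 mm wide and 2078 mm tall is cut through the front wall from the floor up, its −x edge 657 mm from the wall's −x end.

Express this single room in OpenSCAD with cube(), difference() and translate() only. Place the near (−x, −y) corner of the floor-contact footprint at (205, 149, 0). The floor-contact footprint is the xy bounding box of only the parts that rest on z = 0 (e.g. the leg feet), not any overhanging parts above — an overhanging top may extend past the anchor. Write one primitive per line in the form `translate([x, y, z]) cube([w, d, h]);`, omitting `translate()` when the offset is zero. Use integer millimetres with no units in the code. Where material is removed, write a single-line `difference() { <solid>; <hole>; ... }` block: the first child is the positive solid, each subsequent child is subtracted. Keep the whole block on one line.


difference() { translate([205, 149, 0]) cube([4710, 204, 2400]); translate([862, 149, 0]) cube([885, 204, 2078]); }
translate([205, 4715, 0]) cube([4710, 204, 2400]);
translate([205, 353, 0]) cube([204, 4362, 2400]);
translate([4711, 353, 0]) cube([204, 4362, 2400]);


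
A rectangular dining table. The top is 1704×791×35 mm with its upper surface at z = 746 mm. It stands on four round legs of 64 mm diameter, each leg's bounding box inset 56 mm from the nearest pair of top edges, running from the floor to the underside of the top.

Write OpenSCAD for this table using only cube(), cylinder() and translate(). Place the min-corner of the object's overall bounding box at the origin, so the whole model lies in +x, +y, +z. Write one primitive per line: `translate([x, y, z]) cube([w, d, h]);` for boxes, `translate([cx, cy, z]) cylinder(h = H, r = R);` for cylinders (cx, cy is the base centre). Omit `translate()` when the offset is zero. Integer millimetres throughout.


translate([0, 0, 711]) cube([1704, 791, 35]);
translate([88, 88, 0]) cylinder(h = 711, r = 32);
translate([1616, 88, 0]) cylinder(h = 711, r = 32);
translate([88, 703, 0]) cylinder(h = 711, r = 32);
translate([1616, 703, 0]) cylinder(h = 711, r = 32);


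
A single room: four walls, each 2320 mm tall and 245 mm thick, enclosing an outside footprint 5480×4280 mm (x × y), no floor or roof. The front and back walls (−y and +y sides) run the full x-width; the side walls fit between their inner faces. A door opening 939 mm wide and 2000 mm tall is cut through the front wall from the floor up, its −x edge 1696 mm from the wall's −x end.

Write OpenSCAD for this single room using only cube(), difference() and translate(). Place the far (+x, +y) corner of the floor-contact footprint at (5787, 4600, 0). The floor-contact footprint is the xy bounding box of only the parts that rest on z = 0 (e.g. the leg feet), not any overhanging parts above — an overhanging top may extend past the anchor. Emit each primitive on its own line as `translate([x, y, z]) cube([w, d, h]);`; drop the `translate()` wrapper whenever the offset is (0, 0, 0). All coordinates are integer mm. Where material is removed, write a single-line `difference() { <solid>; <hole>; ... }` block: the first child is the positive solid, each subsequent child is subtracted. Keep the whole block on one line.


difference() { translate([307, 320, 0]) cube([5480, 245, 2320]); translate([2003, 320, 0]) cube([939, 245, 2000]); }
translate([307, 4355, 0]) cube([5480, 245, 2320]);
translate([307, 565, 0]) cube([245, 3790, 2320]);
translate([5542, 565, 0]) cube([245, 3790, 2320]);


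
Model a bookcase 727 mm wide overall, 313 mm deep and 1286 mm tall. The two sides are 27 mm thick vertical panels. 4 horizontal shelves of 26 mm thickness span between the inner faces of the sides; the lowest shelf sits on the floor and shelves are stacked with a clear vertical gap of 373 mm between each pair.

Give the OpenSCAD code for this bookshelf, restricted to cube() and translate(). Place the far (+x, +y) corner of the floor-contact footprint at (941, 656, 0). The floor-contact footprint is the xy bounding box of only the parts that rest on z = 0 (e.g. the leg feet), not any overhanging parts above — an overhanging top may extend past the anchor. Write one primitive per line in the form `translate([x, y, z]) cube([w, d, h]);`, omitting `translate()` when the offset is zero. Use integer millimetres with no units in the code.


translate([214, 343, 0]) cube([27, 313, 1286]);
translate([914, 343, 0]) cube([27, 313, 1286]);
translate([241, 343, 0]) cube([673, 313, 26]);
translate([241, 343, 399]) cube([673, 313, 26]);
translate([241, 343, 798]) cube([673, 313, 26]);
translate([241, 343, 1197]) cube([673, 313, 26]);


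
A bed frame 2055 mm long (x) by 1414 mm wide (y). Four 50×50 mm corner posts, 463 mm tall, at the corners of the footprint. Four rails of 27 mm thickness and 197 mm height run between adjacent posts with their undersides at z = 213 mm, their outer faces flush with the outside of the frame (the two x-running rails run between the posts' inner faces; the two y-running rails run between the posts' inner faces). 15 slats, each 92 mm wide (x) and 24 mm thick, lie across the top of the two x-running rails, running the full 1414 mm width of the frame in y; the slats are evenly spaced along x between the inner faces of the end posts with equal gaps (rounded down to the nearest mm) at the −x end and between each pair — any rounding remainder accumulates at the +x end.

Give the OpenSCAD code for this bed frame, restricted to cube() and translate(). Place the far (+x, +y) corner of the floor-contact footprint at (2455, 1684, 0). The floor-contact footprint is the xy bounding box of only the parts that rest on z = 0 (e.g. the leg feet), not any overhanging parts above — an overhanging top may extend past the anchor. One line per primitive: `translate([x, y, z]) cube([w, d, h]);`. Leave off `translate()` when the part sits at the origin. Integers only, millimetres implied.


// slat z = rail_z + rail_h = 213 + 197 = 410
// slat gap = ⌊(1955 − 15·92) / 16⌋ = 35
translate([400, 270, 0]) cube([50, 50, 463]);
translate([400, 1634, 0]) cube([50, 50, 463]);
translate([2405, 270, 0]) cube([50, 50, 463]);
translate([2405, 1634, 0]) cube([50, 50, 463]);
translate([450, 270, 213]) cube([1955, 27, 197]);
translate([450, 1657, 213]) cube([1955, 27, 197]);
translate([400, 320, 213]) cube([27, 1314, 197]);
translate([2428, 320, 213]) cube([27, 1314, 197]);
translate([485, 270, 410]) cube([92, 1414, 24]);
translate([612, 270, 410]) cube([92, 1414, 24]);
translate([739, 270, 410]) cube([92, 1414, 24]);
translate([866, 270, 410]) cube([92, 1414, 24]);
translate([993, 270, 410]) cube([92, 1414, 24]);
translate([1120, 270, 410]) cube([92, 1414, 24]);
translate([1247, 270, 410]) cube([92, 1414, 24]);
translate([1374, 270, 410]) cube([92, 1414, 24]);
translate([1501, 270, 410]) cube([92, 1414, 24]);
translate([1628, 270, 410]) cube([92, 1414, 24]);
translate([1755, 270, 410]) cube([92, 1414, 24]);
translate([1882, 270, 410]) cube([92, 1414, 24]);
translate([2009, 270, 410]) cube([92, 1414, 24]);
translate([2136, 270, 410]) cube([92, 1414, 24]);
translate([2263, 270, 410]) cube([92, 1414, 24]);


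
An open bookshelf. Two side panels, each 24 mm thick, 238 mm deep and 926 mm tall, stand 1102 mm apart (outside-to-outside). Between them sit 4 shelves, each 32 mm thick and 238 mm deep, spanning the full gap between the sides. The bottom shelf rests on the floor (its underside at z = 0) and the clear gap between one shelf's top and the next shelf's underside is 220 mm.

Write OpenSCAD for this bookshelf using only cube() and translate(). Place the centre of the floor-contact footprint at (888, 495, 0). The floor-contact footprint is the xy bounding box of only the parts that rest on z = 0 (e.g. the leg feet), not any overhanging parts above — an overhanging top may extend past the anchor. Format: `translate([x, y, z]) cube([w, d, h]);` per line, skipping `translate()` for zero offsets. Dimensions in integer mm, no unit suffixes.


translate([337, 376, 0]) cube([24, 238, 926]);
translate([1415, 376, 0]) cube([24, 238, 926]);
translate([361, 376, 0]) cube([1054, 238, 32]);
translate([361, 376, 252]) cube([1054, 238, 32]);
translate([361, 376, 504]) cube([1054, 238, 32]);
translate([361, 376, 756]) cube([1054, 238, 32]);


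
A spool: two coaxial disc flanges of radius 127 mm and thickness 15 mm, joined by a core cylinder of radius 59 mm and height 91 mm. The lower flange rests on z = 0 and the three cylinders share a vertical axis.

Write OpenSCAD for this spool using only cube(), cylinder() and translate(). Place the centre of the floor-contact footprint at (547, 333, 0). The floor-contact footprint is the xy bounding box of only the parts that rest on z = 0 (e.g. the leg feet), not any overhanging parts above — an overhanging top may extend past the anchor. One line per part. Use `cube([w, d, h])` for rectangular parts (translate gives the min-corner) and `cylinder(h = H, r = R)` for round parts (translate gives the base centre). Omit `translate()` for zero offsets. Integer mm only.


translate([547, 333, 0]) cylinder(h = 15, r = 127);
translate([547, 333, 15]) cylinder(h = 91, r = 59);
translate([547, 333, 106]) cylinder(h = 15, r = 127);


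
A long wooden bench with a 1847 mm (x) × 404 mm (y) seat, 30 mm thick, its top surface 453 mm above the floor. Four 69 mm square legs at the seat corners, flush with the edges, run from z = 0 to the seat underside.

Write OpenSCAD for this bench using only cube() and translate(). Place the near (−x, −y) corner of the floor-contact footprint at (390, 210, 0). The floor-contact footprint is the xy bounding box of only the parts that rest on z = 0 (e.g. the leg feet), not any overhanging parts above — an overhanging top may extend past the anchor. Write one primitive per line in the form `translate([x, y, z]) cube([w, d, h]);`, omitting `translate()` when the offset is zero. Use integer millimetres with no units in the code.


translate([390, 210, 423]) cube([1847, 404, 30]);
translate([390, 210, 0]) cube([69, 69, 423]);
translate([390, 545, 0]) cube([69, 69, 423]);
translate([2168, 210, 0]) cube([69, 69, 423]);
translate([2168, 545, 0]) cube([69, 69, 423]);


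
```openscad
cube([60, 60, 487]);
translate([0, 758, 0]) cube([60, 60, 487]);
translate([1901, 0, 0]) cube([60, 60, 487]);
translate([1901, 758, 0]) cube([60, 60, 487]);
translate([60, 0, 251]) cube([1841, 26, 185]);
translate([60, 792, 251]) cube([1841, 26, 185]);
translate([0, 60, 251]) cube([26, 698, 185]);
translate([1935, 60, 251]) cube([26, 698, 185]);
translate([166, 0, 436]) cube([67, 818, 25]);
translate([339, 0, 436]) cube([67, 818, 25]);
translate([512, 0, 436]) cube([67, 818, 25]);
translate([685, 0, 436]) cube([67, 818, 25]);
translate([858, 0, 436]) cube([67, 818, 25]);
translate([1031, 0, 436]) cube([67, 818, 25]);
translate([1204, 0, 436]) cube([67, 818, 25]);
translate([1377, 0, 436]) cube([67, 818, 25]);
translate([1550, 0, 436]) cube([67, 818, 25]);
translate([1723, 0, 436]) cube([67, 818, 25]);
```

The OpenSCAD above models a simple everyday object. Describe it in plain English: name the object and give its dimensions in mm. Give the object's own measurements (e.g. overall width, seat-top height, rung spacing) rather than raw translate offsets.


A bed frame 1961 mm long (x) by 818 mm wide (y). Four 60×60 mm corner posts, 487 mm tall, at the corners of the footprint. Four rails of 26 mm thickness and 185 mm height run between adjacent posts with their undersides at z = 251 mm, their outer faces flush with the outside of the frame (the two x-running rails run between the posts' inner faces; the two y-running rails run between the posts' inner faces). 10 slats, each 67 mm wide (x) and 25 mm thick, lie across the top of the two x-running rails, running the full 818 mm width of the frame in y; along x they sit between the end posts with a 106 mm gap after the −x posts and between neighbouring slats, leaving 111 mm before the +x posts.


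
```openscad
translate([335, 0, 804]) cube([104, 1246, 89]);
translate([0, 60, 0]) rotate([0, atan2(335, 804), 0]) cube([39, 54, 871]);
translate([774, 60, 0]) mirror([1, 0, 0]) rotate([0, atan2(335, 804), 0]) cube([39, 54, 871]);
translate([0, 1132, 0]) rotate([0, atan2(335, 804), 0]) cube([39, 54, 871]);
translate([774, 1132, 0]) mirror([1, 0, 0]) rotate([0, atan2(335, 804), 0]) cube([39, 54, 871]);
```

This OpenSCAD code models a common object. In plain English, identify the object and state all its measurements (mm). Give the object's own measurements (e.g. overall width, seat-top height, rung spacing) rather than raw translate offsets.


A sawhorse. A 104×1246×89 mm beam (x, y, z) sits on two A-frame leg pairs. Each pair is two raked legs of 39×54 mm section (54 mm along y) splaying symmetrically in x. Each leg rises 804 mm vertically over 335 mm of horizontal reach and is 871 mm long along its own axis. Every leg's outer bottom edge rests on the floor and its outer top edge meets a bottom edge of the beam — the left legs (tilting toward +x) meet the beam's −x bottom edge, the right legs (their mirror images, tilting toward −x) meet its +x bottom edge — so the leg tops tuck under the beam, the beam's underside is 804 mm above the floor, and the feet are 774 mm apart outside-to-outside with the beam centred between them. The two leg pairs are set in 60 mm from either end of the beam.


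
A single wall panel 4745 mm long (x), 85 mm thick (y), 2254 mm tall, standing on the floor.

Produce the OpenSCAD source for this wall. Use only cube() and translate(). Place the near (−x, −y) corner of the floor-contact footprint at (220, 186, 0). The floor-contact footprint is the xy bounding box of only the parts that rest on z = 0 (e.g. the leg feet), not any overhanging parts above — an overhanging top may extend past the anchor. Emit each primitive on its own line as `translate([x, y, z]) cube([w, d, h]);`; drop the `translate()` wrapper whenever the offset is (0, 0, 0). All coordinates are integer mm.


translate([220, 186, 0]) cube([4745, 85, 2254]);


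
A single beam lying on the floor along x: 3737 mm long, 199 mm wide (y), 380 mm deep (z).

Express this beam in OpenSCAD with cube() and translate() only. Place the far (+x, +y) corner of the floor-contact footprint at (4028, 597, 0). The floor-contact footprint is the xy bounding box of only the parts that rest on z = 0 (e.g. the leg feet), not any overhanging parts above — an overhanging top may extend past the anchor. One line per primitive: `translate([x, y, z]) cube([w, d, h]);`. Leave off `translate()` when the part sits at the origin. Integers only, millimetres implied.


translate([291, 398, 0]) cube([3737, 199, 380]);


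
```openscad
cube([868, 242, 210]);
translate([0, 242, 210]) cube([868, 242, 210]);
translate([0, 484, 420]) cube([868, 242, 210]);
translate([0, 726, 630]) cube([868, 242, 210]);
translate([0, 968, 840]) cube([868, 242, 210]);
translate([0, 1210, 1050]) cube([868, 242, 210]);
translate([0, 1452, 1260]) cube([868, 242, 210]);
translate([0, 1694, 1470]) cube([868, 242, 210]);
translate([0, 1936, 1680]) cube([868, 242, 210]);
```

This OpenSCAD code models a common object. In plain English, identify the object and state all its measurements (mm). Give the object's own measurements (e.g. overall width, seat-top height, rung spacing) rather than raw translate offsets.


A straight staircase of 9 solid steps. Each step is 868 mm wide (x), 242 mm deep (y, the going) and 210 mm tall (the rise). The first step rests on the floor; each subsequent step sits one going further in +y and one rise higher in +z, directly behind and above the previous step with no overlap.


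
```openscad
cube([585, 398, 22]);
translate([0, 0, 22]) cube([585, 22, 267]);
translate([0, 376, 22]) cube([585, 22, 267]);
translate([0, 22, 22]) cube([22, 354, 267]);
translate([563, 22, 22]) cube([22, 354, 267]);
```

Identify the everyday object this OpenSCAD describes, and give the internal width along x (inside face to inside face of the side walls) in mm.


An open box. The internal width is 541 mm.

A 585×398 base slab with four walls standing on it — an open box. The base is 585 mm wide and the walls are 22 mm thick, so the internal width is 585 − 2 × 22 = 541 mm.


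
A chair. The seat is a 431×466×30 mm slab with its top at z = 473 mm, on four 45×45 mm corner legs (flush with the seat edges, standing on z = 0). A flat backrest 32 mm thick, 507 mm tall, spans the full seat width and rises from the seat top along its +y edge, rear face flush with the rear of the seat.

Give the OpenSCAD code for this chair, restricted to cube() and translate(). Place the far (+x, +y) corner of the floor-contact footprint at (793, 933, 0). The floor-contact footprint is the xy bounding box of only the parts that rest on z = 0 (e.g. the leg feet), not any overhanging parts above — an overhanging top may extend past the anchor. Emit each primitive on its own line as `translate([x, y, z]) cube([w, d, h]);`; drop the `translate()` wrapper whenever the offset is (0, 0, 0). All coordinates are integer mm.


translate([362, 467, 443]) cube([431, 466, 30]);
translate([362, 467, 0]) cube([45, 45, 443]);
translate([748, 467, 0]) cube([45, 45, 443]);
translate([362, 888, 0]) cube([45, 45, 443]);
translate([748, 888, 0]) cube([45, 45, 443]);
translate([362, 901, 473]) cube([431, 32, 507]);


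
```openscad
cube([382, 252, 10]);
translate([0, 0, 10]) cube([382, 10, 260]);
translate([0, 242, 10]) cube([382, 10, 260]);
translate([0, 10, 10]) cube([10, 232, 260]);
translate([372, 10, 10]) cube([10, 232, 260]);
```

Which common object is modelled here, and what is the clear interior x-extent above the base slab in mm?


An open box. The internal width is 362 mm.

A 382×252 base slab with four walls standing on it — an open box. The base is 382 mm wide and the walls are 10 mm thick, so the internal width is 382 − 2 × 10 = 362 mm.


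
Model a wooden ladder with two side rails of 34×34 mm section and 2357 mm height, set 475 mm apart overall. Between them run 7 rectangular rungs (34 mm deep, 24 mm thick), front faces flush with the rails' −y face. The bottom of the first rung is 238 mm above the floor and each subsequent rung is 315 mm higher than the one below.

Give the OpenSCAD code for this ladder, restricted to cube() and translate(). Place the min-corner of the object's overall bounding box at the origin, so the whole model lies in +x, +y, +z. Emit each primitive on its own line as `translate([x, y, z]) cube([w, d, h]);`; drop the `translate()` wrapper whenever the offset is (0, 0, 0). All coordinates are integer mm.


cube([34, 34, 2357]);
translate([441, 0, 0]) cube([34, 34, 2357]);
translate([34, 0, 238]) cube([407, 34, 24]);
translate([34, 0, 553]) cube([407, 34, 24]);
translate([34, 0, 868]) cube([407, 34, 24]);
translate([34, 0, 1183]) cube([407, 34, 24]);
translate([34, 0, 1498]) cube([407, 34, 24]);
translate([34, 0, 1813]) cube([407, 34, 24]);
translate([34, 0, 2128]) cube([407, 34, 24]);


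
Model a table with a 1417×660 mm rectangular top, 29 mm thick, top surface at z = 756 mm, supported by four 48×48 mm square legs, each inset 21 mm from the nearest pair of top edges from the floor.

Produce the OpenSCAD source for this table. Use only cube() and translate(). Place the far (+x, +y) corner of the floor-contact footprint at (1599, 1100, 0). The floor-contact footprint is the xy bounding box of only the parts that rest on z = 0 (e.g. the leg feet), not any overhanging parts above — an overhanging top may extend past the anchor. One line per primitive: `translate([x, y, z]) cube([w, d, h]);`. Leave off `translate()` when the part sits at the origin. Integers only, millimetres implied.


// leg_h = 756 - 29 = 727
translate([203, 461, 727]) cube([1417, 660, 29]);
translate([224, 482, 0]) cube([48, 48, 727]);
translate([1551, 482, 0]) cube([48, 48, 727]);
translate([224, 1052, 0]) cube([48, 48, 727]);
translate([1551, 1052, 0]) cube([48, 48, 727]);


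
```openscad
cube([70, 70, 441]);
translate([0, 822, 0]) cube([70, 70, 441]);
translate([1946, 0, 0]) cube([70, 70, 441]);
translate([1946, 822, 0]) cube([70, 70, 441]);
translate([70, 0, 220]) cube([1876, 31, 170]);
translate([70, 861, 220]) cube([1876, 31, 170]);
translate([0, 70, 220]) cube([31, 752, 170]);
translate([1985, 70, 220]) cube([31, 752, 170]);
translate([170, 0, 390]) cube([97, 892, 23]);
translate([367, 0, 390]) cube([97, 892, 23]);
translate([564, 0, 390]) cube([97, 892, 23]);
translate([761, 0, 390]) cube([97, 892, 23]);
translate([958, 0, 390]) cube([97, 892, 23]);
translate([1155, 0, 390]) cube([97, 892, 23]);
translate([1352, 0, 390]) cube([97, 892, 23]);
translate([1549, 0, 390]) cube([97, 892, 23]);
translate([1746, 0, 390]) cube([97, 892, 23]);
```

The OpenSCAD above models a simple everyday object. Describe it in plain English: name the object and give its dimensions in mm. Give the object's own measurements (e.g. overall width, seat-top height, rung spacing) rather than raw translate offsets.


A bed frame 2016 mm long (x) by 892 mm wide (y). Four 70×70 mm corner posts, 441 mm tall, at the corners of the footprint. Four rails of 31 mm thickness and 170 mm height run between adjacent posts with their undersides at z = 220 mm, their outer faces flush with the outside of the frame (the two x-running rails run between the posts' inner faces; the two y-running rails run between the posts' inner faces). 9 slats, each 97 mm wide (x) and 23 mm thick, lie across the top of the two x-running rails, running the full 892 mm width of the frame in y; along x they sit between the end posts with a 100 mm gap after the −x posts and between neighbouring slats, leaving 103 mm before the +x posts.


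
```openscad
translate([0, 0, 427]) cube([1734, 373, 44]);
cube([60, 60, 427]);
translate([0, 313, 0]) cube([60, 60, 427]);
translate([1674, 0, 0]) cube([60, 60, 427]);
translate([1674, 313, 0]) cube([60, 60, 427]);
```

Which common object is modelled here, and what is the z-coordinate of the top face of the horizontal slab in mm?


A bench. The seat-top height is 471 mm.

A long slab on four corner posts — a bench. The slab sits at z = 427 with thickness 44, so the top is 427 + 44 = 471 mm.


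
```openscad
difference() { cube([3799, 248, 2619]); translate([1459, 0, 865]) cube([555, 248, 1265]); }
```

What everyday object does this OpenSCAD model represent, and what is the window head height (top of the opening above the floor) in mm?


A wall with a window opening. The window head height is 2130 mm.

A wall with a rectangular opening subtracted — a window. Sill at z = 865, opening 1265 mm tall, so the head is at 865 + 1265 = 2130 mm.


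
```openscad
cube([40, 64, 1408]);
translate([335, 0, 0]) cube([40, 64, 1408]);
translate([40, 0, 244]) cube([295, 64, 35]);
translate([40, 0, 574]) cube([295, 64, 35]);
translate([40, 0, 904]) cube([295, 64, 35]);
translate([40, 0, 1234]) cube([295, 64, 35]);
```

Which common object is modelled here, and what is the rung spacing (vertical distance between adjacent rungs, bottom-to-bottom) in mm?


A ladder. The rung spacing is 330 mm.

Two tall 40×64 posts with 4 short bars between them — a ladder. Adjacent rungs sit at z = 244 and z = 574, so the spacing is 574 − 244 = 330 mm.


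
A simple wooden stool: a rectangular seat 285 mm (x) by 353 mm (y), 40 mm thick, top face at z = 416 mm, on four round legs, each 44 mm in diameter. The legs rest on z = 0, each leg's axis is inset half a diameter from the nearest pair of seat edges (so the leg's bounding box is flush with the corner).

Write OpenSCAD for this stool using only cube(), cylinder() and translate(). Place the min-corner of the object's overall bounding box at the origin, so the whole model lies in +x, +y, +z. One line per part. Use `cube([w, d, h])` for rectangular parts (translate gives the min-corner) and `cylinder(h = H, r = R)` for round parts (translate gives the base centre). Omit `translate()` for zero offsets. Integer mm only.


// leg_h = 416 - 40 = 376
translate([0, 0, 376]) cube([285, 353, 40]);
translate([22, 22, 0]) cylinder(h = 376, r = 22);
translate([263, 22, 0]) cylinder(h = 376, r = 22);
translate([22, 331, 0]) cylinder(h = 376, r = 22);
translate([263, 331, 0]) cylinder(h = 376, r = 22);


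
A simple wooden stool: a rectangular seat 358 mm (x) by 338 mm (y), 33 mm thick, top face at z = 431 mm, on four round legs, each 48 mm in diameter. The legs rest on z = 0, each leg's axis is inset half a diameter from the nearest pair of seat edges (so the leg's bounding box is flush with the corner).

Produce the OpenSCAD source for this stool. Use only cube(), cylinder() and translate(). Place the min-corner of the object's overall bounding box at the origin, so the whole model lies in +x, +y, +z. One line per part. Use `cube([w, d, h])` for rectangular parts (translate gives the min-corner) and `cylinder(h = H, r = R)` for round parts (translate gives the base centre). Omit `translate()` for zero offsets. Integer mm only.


// leg_h = 431 - 33 = 398
translate([0, 0, 398]) cube([358, 338, 33]);
translate([24, 24, 0]) cylinder(h = 398, r = 24);
translate([334, 24, 0]) cylinder(h = 398, r = 24);
translate([24, 314, 0]) cylinder(h = 398, r = 24);
translate([334, 314, 0]) cylinder(h = 398, r = 24);


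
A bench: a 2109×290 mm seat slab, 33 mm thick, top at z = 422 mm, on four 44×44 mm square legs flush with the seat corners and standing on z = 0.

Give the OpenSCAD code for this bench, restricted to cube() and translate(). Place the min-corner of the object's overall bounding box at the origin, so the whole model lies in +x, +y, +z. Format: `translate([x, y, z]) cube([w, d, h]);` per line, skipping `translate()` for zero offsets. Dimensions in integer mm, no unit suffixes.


translate([0, 0, 389]) cube([2109, 290, 33]);
cube([44, 44, 389]);
translate([0, 246, 0]) cube([44, 44, 389]);
translate([2065, 0, 0]) cube([44, 44, 389]);
translate([2065, 246, 0]) cube([44, 44, 389]);


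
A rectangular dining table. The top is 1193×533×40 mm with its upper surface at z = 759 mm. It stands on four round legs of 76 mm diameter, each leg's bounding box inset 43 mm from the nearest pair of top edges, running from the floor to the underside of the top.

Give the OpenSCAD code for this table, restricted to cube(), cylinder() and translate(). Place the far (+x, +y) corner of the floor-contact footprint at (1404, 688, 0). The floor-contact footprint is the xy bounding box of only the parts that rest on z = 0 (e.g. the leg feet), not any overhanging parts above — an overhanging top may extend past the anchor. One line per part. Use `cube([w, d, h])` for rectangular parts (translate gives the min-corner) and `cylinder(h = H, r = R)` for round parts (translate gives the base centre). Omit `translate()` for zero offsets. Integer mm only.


translate([254, 198, 719]) cube([1193, 533, 40]);
translate([335, 279, 0]) cylinder(h = 719, r = 38);
translate([1366, 279, 0]) cylinder(h = 719, r = 38);
translate([335, 650, 0]) cylinder(h = 719, r = 38);
translate([1366, 650, 0]) cylinder(h = 719, r = 38);
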